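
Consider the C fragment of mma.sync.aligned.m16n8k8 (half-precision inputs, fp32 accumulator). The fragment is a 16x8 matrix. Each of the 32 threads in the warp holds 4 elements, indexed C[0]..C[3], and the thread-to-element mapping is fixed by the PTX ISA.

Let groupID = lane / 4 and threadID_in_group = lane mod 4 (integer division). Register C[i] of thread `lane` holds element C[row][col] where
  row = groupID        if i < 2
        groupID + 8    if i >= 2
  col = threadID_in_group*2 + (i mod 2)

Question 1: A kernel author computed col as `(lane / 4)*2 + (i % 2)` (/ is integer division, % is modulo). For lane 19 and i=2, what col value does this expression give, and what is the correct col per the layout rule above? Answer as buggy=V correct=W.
buggy=8 correct=6

`(lane / 4)*2 + (i % 2)`[19,2]→8
19: G=4,T=3
[2] (4+8,3*2+0) = (12,6)
col: 8 vs 6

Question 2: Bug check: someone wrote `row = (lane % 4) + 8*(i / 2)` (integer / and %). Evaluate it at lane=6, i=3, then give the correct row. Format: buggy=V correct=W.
buggy=10 correct=9

`(lane % 4) + 8*(i / 2)`[6,3]=>10
L=6=>grp=6>>2=1, tig=6&3=2
[3]=>row 1+8=9  col 2·2+1=5
row: 10 vs 9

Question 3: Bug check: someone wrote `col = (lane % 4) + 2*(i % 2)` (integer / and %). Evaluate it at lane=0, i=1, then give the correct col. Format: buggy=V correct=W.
`(lane % 4) + 2*(i % 2)`[0,1]->2
0: gid=0,tid=0
[1] (0+0,0*2+1) = (0,1)
col: 2 vs 1

buggy=2 correct=1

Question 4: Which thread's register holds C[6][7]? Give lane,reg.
r=6→G=6,rhi=0  c=7→T=3,p=1
L=6*4+3=27  i=0*2+1=1

27,1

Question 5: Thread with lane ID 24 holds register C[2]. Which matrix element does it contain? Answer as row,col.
14,0

lane 24: g=6 (24/4), t=0 (24%4)
i=2: r=6+8=14, c=0*2+0=0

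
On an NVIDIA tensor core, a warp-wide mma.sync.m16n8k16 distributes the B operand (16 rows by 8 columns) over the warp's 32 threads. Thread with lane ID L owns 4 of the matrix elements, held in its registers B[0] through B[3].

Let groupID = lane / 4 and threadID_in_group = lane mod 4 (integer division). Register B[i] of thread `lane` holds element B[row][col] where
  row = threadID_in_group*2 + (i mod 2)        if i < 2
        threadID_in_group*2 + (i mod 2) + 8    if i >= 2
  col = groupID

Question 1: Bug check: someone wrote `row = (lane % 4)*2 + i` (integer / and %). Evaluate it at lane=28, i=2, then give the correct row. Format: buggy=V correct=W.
buggy=2 correct=8

`(lane % 4)*2 + i`[28,2]->2
L=28->gid=28>>2=7, tid=28&3=0
[2]->row 0·2+0+8=8  col gid=7
row: 2 vs 8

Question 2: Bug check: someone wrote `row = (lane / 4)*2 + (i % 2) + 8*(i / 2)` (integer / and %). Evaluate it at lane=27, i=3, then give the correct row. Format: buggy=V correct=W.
buggy=21 correct=15

`(lane / 4)*2 + (i % 2) + 8*(i / 2)`[27,3]⇒21
L=27⇒gr=27>>2=6, th=27&3=3
[3]⇒row 3·2+1+8=15  col gr=6
row: 21 vs 15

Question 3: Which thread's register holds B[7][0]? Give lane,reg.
c: 0->gid=0  r: 7->r8=0,tid=3,i&1=1
L=0*4+3=3  i=0*2+1=1

3,1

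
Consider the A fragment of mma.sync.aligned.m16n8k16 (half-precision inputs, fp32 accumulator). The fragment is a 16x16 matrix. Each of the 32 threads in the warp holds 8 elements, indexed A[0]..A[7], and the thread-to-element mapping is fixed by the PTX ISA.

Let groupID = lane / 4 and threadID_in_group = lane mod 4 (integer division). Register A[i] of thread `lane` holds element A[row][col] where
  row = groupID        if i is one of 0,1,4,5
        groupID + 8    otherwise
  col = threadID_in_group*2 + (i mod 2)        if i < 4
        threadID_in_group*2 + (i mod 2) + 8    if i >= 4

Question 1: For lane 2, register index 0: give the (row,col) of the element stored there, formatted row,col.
L=2⇒gr=2>>2=0, th=2&3=2
[0]⇒row 0+0=0  col 2·2+0+0=4

0,4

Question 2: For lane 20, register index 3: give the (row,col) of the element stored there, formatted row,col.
L=20→G=20>>2=5, T=20&3=0
[3]→row 5+8=13  col 0·2+1+0=1

13,1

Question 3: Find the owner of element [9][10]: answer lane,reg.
5,6

r: 9->gid=1,r8=1  c: 10->c8=1,tid=1,i&1=0
L=1*4+1=5  i=1*4+1*2+0=6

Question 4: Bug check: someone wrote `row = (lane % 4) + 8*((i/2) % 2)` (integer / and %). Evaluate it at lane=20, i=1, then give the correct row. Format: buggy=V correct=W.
`(lane % 4) + 8*((i/2) % 2)`[20,1]→0
L=20→G=20>>2=5, T=20&3=0
[1]→row 5+0=5  col 0·2+1+0=1
row: 0 vs 5

buggy=0 correct=5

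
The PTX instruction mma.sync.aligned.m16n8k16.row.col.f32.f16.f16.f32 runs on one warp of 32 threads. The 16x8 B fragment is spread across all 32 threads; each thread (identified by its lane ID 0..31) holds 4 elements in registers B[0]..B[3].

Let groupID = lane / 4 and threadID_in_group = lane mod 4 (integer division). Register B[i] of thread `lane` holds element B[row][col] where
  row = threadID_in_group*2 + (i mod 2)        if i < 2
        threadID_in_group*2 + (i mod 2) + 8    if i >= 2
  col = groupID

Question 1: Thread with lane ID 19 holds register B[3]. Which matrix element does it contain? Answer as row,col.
15,4

lane 19->19/4=4, 19 mod 4=3
i=3  r:2·3+1+8->15  c:4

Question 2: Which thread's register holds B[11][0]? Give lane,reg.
1,3

c=0→G=0  r=11→rhi=1,T=1,p=1
L=0*4+1=1  i=1*2+1=3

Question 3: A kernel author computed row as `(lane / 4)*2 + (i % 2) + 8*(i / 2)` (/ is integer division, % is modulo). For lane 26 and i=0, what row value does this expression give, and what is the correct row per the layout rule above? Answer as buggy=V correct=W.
`(lane / 4)*2 + (i % 2) + 8*(i / 2)`[26,0]->12
L=26->g=26>>2=6, t=26&3=2
[0]->row 2·2+0+0=4  col g=6
row: 12 vs 4

buggy=12 correct=4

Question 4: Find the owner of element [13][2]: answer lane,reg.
c=2→G=2  r=13→rhi=1,T=2,p=1
L=2*4+2=10  i=1*2+1=3

10,3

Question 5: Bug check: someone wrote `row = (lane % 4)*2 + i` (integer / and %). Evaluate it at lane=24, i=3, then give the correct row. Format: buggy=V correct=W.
`(lane % 4)*2 + i`[24,3]→3
24: G=6,T=0
[3] (0*2+1+8,6) = (9,6)
row: 3 vs 9

buggy=3 correct=9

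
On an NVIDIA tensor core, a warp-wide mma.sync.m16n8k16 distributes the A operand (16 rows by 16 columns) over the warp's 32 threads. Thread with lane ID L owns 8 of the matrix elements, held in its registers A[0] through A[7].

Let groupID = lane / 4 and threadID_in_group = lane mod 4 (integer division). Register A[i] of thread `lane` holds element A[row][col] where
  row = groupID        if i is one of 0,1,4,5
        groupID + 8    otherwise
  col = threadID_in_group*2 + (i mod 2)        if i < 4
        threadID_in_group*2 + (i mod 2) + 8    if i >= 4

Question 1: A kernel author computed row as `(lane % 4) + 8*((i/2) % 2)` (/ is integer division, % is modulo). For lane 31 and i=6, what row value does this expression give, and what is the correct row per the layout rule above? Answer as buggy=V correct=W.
`(lane % 4) + 8*((i/2) % 2)`[31,6]->11
L=31->g=31>>2=7, t=31&3=3
[6]->row 7+8=15  col 3·2+0+8=14
row: 11 vs 15

buggy=11 correct=15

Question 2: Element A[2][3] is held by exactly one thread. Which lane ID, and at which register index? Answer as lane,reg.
r=2→G=2,rhi=0  c=3→chi=0,T=1,p=1
L=2*4+1=9  i=0*4+0*2+1=1

9,1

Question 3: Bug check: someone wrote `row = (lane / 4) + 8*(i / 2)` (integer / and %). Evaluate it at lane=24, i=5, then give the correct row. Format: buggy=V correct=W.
buggy=22 correct=6

`(lane / 4) + 8*(i / 2)`[24,5]⇒22
lane 24⇒24/4=6, 24 mod 4=0
i=5  r:6+0⇒6  c:2·0+1+8⇒9
row: 22 vs 6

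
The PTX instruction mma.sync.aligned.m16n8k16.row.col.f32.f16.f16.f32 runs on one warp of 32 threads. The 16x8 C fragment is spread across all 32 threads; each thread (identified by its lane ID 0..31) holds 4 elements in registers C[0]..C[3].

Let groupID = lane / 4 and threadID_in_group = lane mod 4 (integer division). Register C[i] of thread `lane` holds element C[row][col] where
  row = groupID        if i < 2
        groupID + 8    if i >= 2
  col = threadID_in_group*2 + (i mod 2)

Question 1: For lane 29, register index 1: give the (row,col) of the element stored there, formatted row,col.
7,3

L=29->gid=29>>2=7, tid=29&3=1
[1]->row 7+0=7  col 1·2+1=3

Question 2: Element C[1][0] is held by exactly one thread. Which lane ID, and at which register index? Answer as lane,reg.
4,0

r=1->g=1,rb=0  c=0->t=0,b0=0
L=1*4+0=4  i=0*2+0=0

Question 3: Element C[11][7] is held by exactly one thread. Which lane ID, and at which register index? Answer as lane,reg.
15,3

r: 11->gid=3,r8=1  c: 7->tid=3,i&1=1
L=3*4+3=15  i=1*2+1=3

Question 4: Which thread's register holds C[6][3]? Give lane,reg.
r=6⇒gr=6,Rb=0  c=3⇒th=1,odd=1
L=6*4+1=25  i=0*2+1=1

25,1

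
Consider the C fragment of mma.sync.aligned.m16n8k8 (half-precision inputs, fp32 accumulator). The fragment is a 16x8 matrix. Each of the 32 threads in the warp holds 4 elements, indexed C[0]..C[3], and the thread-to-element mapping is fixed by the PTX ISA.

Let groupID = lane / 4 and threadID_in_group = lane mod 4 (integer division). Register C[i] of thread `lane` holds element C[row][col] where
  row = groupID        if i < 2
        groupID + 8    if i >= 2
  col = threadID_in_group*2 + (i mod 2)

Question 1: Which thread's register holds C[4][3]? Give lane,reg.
17,1

r=4⇒gr=4,Rb=0  c=3⇒th=1,odd=1
L=4*4+1=17  i=0*2+1=1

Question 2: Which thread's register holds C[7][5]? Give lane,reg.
30,1

r=7->g=7,rb=0  c=5->t=2,b0=1
L=7*4+2=30  i=0*2+1=1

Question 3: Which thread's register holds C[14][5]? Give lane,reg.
r=14→G=6,rhi=1  c=5→T=2,p=1
L=6*4+2=26  i=1*2+1=3

26,3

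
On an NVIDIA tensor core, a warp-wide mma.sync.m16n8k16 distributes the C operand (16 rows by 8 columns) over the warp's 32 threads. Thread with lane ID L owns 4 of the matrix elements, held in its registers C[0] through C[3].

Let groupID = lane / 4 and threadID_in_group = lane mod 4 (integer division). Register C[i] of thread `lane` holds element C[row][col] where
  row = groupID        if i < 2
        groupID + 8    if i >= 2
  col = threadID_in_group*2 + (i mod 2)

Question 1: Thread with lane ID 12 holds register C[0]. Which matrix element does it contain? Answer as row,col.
lane 12: g=3 (12/4), t=0 (12%4)
i=0: r=3+0=3, c=0*2+0=0

3,0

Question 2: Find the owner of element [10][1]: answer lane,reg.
r: 10->gid=2,r8=1  c: 1->tid=0,i&1=1
L=2*4+0=8  i=1*2+1=3

8,3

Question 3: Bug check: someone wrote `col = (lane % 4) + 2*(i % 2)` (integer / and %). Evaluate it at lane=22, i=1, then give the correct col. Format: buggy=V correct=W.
buggy=4 correct=5

`(lane % 4) + 2*(i % 2)`[22,1]→4
22: G=5,T=2
[1] (5+0,2*2+1) = (5,5)
col: 4 vs 5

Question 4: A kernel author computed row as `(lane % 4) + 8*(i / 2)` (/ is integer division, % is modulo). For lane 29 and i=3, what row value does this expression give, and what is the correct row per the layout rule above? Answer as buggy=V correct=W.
`(lane % 4) + 8*(i / 2)`[29,3]->9
lane 29->29/4=7, 29 mod 4=1
i=3  r:7+8->15  c:2·1+1->3
row: 9 vs 15

buggy=9 correct=15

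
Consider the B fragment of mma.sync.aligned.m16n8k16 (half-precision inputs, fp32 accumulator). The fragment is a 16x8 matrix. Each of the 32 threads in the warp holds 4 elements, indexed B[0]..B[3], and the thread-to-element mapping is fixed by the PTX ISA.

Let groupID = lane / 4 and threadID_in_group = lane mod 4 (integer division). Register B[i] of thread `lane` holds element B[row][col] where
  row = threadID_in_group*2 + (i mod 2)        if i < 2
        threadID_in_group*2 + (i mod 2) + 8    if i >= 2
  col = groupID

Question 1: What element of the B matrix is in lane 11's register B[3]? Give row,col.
L=11->gid=11>>2=2, tid=11&3=3
[3]->row 3·2+1+8=15  col gid=2

15,2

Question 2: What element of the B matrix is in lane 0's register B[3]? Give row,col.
lane 0⇒0/4=0, 0 mod 4=0
i=3  r:2·0+1+8⇒9  c:0

9,0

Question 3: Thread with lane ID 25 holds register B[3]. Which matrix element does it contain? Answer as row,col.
11,6

lane 25: gid=6 (25/4), tid=1 (25%4)
i=3: r=1*2+1+8=11, c=gid=6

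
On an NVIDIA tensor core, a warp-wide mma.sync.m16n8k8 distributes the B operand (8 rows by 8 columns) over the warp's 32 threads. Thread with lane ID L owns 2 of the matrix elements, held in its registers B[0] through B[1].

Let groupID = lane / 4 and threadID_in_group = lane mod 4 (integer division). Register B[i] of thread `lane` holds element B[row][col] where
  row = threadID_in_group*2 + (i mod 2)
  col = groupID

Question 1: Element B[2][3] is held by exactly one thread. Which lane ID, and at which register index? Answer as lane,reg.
c=3→G=3  r=2→T=1,p=0
L=3*4+1=13  i=0=0

13,0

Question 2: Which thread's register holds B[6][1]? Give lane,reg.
7,0

c=1⇒gr=1  r=6⇒th=3,odd=0
L=1*4+3=7  i=0=0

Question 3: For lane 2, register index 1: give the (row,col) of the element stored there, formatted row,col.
5,0

L=2→G=2>>2=0, T=2&3=2
[1]→row 2·2+1=5  col G=0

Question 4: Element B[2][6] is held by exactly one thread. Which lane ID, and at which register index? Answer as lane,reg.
25,0

c:6=>grp=6  r:2=>tig=1,lo=0
L=6*4+1=25  i=0=0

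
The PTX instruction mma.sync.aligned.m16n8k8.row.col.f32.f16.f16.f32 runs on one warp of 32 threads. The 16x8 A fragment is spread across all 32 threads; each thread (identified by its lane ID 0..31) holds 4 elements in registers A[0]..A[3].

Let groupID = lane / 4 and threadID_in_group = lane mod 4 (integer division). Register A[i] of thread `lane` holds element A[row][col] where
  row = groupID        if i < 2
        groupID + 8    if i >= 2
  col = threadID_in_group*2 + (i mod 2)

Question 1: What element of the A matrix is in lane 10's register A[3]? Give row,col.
10,5

L=10=>grp=10>>2=2, tig=10&3=2
[3]=>row 2+8=10  col 2·2+1=5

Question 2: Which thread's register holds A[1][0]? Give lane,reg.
4,0

r=1⇒gr=1,Rb=0  c=0⇒th=0,odd=0
L=1*4+0=4  i=0*2+0=0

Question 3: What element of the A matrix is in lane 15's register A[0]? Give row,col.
3,6

lane 15: g=3 (15/4), t=3 (15%4)
i=0: r=3+0=3, c=3*2+0=6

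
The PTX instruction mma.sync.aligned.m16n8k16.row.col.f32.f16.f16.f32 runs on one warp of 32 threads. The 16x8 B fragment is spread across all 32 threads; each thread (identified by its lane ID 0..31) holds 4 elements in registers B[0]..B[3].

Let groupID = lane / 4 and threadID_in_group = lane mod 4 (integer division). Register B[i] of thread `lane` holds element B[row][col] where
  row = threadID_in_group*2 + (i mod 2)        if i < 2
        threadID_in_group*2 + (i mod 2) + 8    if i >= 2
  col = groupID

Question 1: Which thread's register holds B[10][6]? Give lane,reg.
25,2

c=6->g=6  r=10->rb=1,t=1,b0=0
L=6*4+1=25  i=1*2+0=2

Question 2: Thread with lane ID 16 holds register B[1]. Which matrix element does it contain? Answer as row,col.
1,4

lane 16: g=4 (16/4), t=0 (16%4)
i=1: r=0*2+1+0=1, c=g=4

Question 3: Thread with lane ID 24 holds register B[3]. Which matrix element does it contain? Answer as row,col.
lane 24→24/4=6, 24 mod 4=0
i=3  r:2·0+1+8→9  c:6

9,6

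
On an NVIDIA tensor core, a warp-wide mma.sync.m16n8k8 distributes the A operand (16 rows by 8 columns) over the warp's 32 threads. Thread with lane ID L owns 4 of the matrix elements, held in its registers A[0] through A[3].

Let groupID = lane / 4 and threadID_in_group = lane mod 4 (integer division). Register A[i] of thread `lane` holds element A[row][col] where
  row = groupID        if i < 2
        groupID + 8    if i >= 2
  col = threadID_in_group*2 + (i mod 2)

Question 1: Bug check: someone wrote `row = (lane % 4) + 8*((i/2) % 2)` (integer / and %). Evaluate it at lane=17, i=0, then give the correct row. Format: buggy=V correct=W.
`(lane % 4) + 8*((i/2) % 2)`[17,0]->1
lane 17: g=4 (17/4), t=1 (17%4)
i=0: r=4+0=4, c=1*2+0=2
row: 1 vs 4

buggy=1 correct=4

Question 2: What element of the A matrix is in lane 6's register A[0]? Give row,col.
lane 6: gid=1 (6/4), tid=2 (6%4)
i=0: r=1+0=1, c=2*2+0=4

1,4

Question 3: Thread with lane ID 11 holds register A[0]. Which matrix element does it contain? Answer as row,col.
11: grp=2,tig=3
[0] (2+0,3*2+0) = (2,6)

2,6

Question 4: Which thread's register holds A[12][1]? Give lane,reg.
16,3

r: 12->gid=4,r8=1  c: 1->tid=0,i&1=1
L=4*4+0=16  i=1*2+1=3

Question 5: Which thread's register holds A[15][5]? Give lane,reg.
30,3

r:15=>grp=7,rB=1  c:5=>tig=2,lo=1
L=7*4+2=30  i=1*2+1=3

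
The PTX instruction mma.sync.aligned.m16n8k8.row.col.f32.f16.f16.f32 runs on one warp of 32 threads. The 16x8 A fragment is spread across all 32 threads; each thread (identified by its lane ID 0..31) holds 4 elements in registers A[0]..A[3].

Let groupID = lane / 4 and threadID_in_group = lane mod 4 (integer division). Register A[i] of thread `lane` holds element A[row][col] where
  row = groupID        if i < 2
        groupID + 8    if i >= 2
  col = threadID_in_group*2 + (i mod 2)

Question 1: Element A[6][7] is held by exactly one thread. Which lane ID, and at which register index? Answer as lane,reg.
27,1

r=6->g=6,rb=0  c=7->t=3,b0=1
L=6*4+3=27  i=0*2+1=1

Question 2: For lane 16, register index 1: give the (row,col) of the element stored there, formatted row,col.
L=16->g=16>>2=4, t=16&3=0
[1]->row 4+0=4  col 0·2+1=1

4,1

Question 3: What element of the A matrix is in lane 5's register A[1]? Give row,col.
5: gr=1,th=1
[1] (1+0,1*2+1) = (1,3)

1,3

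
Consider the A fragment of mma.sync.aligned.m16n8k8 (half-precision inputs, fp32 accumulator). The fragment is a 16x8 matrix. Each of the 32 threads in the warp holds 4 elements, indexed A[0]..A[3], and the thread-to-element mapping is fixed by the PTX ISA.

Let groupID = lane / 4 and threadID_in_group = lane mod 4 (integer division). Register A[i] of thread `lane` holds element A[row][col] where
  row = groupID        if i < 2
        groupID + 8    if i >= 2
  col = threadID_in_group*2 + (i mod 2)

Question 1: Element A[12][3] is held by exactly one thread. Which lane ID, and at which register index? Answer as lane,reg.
17,3

r=12⇒gr=4,Rb=1  c=3⇒th=1,odd=1
L=4*4+1=17  i=1*2+1=3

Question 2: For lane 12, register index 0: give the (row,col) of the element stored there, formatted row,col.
3,0

lane 12: gid=3 (12/4), tid=0 (12%4)
i=0: r=3+0=3, c=0*2+0=0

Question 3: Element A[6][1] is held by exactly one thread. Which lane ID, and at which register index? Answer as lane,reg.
r: 6->gid=6,r8=0  c: 1->tid=0,i&1=1
L=6*4+0=24  i=0*2+1=1

24,1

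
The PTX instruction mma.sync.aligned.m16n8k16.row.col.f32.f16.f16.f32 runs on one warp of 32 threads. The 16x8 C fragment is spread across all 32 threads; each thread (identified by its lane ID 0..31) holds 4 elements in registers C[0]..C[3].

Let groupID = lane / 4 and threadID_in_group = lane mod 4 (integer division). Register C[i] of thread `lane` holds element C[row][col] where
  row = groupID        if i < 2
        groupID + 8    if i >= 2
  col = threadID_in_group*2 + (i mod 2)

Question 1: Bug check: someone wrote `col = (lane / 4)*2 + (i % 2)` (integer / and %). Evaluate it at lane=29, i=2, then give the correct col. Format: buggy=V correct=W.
`(lane / 4)*2 + (i % 2)`[29,2]→14
lane 29→29/4=7, 29 mod 4=1
i=2  r:7+8→15  c:2·1+0→2
col: 14 vs 2

buggy=14 correct=2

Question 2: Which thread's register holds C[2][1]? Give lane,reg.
r=2⇒gr=2,Rb=0  c=1⇒th=0,odd=1
L=2*4+0=8  i=0*2+1=1

8,1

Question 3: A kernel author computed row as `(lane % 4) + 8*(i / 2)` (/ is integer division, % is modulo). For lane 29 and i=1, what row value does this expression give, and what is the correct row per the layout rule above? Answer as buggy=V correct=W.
`(lane % 4) + 8*(i / 2)`[29,1]=>1
lane 29: grp=7 (29/4), tig=1 (29%4)
i=1: r=7+0=7, c=1*2+1=3
row: 1 vs 7

buggy=1 correct=7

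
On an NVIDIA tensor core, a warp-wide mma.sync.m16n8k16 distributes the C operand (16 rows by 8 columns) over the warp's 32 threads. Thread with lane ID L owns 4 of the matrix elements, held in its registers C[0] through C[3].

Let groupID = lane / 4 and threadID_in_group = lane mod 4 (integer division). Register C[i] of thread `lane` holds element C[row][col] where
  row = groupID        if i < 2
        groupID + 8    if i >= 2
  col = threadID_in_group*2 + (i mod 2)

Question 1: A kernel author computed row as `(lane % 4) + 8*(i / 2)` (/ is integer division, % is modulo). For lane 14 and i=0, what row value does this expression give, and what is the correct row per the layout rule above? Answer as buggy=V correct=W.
`(lane % 4) + 8*(i / 2)`[14,0]->2
lane 14->14/4=3, 14 mod 4=2
i=0  r:3+0->3  c:2·2+0->4
row: 2 vs 3

buggy=2 correct=3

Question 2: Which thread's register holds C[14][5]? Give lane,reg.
26,3

r=14⇒gr=6,Rb=1  c=5⇒th=2,odd=1
L=6*4+2=26  i=1*2+1=3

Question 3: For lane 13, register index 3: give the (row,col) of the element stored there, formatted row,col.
lane 13⇒13/4=3, 13 mod 4=1
i=3  r:3+8⇒11  c:2·1+1⇒3

11,3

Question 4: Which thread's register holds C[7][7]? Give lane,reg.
31,1

r=7⇒gr=7,Rb=0  c=7⇒th=3,odd=1
L=7*4+3=31  i=0*2+1=1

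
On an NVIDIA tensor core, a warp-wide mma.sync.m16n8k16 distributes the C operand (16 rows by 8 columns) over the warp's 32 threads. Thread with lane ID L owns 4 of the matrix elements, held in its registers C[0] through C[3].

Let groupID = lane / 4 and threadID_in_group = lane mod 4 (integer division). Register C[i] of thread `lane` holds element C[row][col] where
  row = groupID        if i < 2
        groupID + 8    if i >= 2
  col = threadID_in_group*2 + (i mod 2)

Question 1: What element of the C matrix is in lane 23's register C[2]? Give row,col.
13,6

lane 23: g=5 (23/4), t=3 (23%4)
i=2: r=5+8=13, c=3*2+0=6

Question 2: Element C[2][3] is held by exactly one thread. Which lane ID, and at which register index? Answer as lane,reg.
9,1

r=2→G=2,rhi=0  c=3→T=1,p=1
L=2*4+1=9  i=0*2+1=1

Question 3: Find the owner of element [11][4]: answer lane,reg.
r: 11->gid=3,r8=1  c: 4->tid=2,i&1=0
L=3*4+2=14  i=1*2+0=2

14,2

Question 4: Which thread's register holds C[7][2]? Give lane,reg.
r: 7->gid=7,r8=0  c: 2->tid=1,i&1=0
L=7*4+1=29  i=0*2+0=0

29,0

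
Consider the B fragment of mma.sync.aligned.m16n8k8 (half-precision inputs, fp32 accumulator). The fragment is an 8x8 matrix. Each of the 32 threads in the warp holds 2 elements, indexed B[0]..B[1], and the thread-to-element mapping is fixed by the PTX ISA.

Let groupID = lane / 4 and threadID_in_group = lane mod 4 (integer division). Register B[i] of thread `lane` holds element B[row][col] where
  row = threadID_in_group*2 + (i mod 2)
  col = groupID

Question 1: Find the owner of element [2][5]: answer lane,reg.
c: 5->gid=5  r: 2->tid=1,i&1=0
L=5*4+1=21  i=0=0

21,0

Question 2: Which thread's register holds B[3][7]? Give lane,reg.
29,1

c=7⇒gr=7  r=3⇒th=1,odd=1
L=7*4+1=29  i=1=1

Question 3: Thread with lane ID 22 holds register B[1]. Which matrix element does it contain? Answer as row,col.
22: grp=5,tig=2
[1] (2*2+1,5) = (5,5)

5,5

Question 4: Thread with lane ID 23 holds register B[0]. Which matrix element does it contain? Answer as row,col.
lane 23⇒23/4=5, 23 mod 4=3
i=0  r:2·3+0⇒6  c:5

6,5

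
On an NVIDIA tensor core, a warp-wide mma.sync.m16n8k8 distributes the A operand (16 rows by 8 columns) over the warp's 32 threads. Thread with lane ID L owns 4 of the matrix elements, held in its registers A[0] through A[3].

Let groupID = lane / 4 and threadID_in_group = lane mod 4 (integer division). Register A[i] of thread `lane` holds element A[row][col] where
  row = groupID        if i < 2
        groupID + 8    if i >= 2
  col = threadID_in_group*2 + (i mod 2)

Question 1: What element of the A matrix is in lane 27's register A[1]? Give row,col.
lane 27: G=6 (27/4), T=3 (27%4)
i=1: r=6+0=6, c=3*2+1=7

6,7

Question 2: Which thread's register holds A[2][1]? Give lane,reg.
r:2=>grp=2,rB=0  c:1=>tig=0,lo=1
L=2*4+0=8  i=0*2+1=1

8,1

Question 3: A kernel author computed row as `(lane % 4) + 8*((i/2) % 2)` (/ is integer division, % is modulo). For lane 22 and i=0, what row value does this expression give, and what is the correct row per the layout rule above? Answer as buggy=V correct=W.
`(lane % 4) + 8*((i/2) % 2)`[22,0]=>2
22: grp=5,tig=2
[0] (5+0,2*2+0) = (5,4)
row: 2 vs 5

buggy=2 correct=5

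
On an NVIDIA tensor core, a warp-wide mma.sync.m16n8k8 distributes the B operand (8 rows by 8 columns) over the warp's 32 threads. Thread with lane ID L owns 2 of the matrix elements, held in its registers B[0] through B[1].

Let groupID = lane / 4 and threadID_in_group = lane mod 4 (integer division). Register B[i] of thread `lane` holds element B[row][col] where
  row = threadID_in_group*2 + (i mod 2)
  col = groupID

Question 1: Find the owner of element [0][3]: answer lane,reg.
12,0

c:3=>grp=3  r:0=>tig=0,lo=0
L=3*4+0=12  i=0=0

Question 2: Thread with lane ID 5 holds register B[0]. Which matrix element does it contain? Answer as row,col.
L=5→G=5>>2=1, T=5&3=1
[0]→row 1·2+0=2  col G=1

2,1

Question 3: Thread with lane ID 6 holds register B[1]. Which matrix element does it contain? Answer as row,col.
L=6->g=6>>2=1, t=6&3=2
[1]->row 2·2+1=5  col g=1

5,1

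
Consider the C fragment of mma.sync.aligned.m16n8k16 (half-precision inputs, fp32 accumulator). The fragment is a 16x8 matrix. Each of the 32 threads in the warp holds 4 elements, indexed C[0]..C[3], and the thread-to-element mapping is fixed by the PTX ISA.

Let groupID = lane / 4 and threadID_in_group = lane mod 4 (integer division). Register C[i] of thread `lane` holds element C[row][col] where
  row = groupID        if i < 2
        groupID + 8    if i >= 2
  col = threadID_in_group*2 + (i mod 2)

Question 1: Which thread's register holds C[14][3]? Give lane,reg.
25,3

r:14=>grp=6,rB=1  c:3=>tig=1,lo=1
L=6*4+1=25  i=1*2+1=3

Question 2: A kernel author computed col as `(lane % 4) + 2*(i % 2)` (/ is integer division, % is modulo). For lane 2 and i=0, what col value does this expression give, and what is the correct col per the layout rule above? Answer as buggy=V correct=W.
buggy=2 correct=4

`(lane % 4) + 2*(i % 2)`[2,0]⇒2
lane 2⇒2/4=0, 2 mod 4=2
i=0  r:0+0⇒0  c:2·2+0⇒4
col: 2 vs 4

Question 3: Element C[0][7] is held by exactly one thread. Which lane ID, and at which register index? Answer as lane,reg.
r: 0->gid=0,r8=0  c: 7->tid=3,i&1=1
L=0*4+3=3  i=0*2+1=1

3,1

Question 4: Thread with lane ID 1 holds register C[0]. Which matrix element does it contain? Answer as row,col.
lane 1: grp=0 (1/4), tig=1 (1%4)
i=0: r=0+0=0, c=1*2+0=2

0,2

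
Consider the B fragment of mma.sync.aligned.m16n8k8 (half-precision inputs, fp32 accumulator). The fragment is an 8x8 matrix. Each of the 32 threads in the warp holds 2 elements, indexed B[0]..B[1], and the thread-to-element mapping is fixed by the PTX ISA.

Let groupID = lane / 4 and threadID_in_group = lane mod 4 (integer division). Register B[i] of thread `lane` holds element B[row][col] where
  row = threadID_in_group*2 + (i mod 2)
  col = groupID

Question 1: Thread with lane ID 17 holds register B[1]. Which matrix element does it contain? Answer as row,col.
17: grp=4,tig=1
[1] (1*2+1,4) = (3,4)

3,4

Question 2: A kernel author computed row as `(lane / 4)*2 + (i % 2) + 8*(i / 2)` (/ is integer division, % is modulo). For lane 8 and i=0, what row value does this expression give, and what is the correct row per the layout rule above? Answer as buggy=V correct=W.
buggy=4 correct=0

`(lane / 4)*2 + (i % 2) + 8*(i / 2)`[8,0]→4
lane 8→8/4=2, 8 mod 4=0
i=0  r:2·0+0→0  c:2
row: 4 vs 0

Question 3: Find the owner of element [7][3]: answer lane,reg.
15,1

c:3=>grp=3  r:7=>tig=3,lo=1
L=3*4+3=15  i=1=1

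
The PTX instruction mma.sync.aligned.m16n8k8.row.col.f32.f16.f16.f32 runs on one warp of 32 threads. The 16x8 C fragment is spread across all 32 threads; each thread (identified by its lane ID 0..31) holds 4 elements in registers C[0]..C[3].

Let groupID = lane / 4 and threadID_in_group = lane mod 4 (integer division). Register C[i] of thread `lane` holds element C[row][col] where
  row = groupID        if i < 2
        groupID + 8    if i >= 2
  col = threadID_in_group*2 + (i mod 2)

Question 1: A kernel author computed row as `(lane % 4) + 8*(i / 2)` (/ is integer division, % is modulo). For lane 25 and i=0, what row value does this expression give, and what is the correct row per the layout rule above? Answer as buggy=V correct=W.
`(lane % 4) + 8*(i / 2)`[25,0]->1
lane 25->25/4=6, 25 mod 4=1
i=0  r:6+0->6  c:2·1+0->2
row: 1 vs 6

buggy=1 correct=6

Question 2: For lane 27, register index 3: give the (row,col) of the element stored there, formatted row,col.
14,7

27: g=6,t=3
[3] (6+8,3*2+1) = (14,7)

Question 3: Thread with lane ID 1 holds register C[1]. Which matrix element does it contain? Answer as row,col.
0,3

lane 1: grp=0 (1/4), tig=1 (1%4)
i=1: r=0+0=0, c=1*2+1=3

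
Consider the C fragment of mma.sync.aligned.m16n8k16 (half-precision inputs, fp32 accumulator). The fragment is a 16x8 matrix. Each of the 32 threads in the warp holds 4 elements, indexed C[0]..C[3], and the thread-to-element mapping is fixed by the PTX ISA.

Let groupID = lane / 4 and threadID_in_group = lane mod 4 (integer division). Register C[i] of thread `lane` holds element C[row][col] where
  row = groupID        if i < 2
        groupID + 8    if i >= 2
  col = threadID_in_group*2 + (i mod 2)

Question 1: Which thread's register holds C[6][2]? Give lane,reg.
25,0

r=6⇒gr=6,Rb=0  c=2⇒th=1,odd=0
L=6*4+1=25  i=0*2+0=0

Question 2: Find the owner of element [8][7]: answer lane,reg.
3,3

r=8->g=0,rb=1  c=7->t=3,b0=1
L=0*4+3=3  i=1*2+1=3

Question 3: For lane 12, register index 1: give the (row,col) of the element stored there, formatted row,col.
L=12->g=12>>2=3, t=12&3=0
[1]->row 3+0=3  col 0·2+1=1

3,1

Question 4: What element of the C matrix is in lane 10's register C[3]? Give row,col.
lane 10->10/4=2, 10 mod 4=2
i=3  r:2+8->10  c:2·2+1->5

10,5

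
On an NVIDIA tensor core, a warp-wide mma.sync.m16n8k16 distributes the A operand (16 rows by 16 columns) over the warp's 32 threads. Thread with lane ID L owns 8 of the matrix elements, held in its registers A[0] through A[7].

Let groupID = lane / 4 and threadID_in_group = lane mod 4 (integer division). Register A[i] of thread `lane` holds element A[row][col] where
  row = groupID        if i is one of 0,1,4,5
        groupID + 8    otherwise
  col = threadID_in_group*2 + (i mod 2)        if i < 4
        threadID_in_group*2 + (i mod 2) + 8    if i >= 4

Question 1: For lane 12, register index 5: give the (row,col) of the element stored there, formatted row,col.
12: grp=3,tig=0
[5] (3+0,0*2+1+8) = (3,9)

3,9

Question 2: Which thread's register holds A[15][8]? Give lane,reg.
28,6

r: 15->gid=7,r8=1  c: 8->c8=1,tid=0,i&1=0
L=7*4+0=28  i=1*4+1*2+0=6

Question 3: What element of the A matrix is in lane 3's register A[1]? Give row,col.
lane 3->3/4=0, 3 mod 4=3
i=1  r:0+0->0  c:2·3+1+0->7

0,7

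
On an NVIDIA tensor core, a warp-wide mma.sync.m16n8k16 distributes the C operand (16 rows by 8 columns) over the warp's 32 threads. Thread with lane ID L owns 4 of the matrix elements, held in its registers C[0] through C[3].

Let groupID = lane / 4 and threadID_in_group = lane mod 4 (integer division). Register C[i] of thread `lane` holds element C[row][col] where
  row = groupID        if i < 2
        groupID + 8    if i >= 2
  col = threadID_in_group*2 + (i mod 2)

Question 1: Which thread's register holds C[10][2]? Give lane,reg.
9,2

r: 10->gid=2,r8=1  c: 2->tid=1,i&1=0
L=2*4+1=9  i=1*2+0=2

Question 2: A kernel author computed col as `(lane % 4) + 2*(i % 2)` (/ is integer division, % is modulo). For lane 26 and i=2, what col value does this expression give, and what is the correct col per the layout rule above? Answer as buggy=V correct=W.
`(lane % 4) + 2*(i % 2)`[26,2]→2
lane 26→26/4=6, 26 mod 4=2
i=2  r:6+8→14  c:2·2+0→4
col: 2 vs 4

buggy=2 correct=4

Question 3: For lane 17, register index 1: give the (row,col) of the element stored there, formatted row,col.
lane 17: g=4 (17/4), t=1 (17%4)
i=1: r=4+0=4, c=1*2+1=3

4,3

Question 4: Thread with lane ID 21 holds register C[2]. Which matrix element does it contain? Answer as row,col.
21: gr=5,th=1
[2] (5+8,1*2+0) = (13,2)

13,2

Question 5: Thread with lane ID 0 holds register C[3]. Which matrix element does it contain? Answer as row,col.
8,1

lane 0: g=0 (0/4), t=0 (0%4)
i=3: r=0+8=8, c=0*2+1=1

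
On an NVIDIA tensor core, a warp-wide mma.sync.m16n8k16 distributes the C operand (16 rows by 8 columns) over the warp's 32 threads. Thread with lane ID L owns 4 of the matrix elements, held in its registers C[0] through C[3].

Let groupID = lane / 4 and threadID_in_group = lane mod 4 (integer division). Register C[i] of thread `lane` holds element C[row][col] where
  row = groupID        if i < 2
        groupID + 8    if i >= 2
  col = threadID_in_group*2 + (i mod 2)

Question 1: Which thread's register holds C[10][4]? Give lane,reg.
r=10->g=2,rb=1  c=4->t=2,b0=0
L=2*4+2=10  i=1*2+0=2

10,2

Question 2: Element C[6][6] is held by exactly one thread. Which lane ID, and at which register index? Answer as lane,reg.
27,0

r: 6->gid=6,r8=0  c: 6->tid=3,i&1=0
L=6*4+3=27  i=0*2+0=0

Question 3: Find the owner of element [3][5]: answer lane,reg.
14,1

r=3⇒gr=3,Rb=0  c=5⇒th=2,odd=1
L=3*4+2=14  i=0*2+1=1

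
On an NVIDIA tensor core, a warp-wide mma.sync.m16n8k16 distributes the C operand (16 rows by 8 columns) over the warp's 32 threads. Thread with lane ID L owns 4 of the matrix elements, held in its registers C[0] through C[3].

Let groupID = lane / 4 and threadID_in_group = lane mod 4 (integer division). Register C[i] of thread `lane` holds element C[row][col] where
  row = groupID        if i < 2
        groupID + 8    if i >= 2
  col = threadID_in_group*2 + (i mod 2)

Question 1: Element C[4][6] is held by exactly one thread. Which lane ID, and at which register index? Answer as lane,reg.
r: 4->gid=4,r8=0  c: 6->tid=3,i&1=0
L=4*4+3=19  i=0*2+0=0

19,0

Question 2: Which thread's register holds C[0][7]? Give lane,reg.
3,1

r=0⇒gr=0,Rb=0  c=7⇒th=3,odd=1
L=0*4+3=3  i=0*2+1=1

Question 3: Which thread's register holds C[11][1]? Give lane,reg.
r: 11->gid=3,r8=1  c: 1->tid=0,i&1=1
L=3*4+0=12  i=1*2+1=3

12,3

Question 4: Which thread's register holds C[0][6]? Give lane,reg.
3,0

r=0->g=0,rb=0  c=6->t=3,b0=0
L=0*4+3=3  i=0*2+0=0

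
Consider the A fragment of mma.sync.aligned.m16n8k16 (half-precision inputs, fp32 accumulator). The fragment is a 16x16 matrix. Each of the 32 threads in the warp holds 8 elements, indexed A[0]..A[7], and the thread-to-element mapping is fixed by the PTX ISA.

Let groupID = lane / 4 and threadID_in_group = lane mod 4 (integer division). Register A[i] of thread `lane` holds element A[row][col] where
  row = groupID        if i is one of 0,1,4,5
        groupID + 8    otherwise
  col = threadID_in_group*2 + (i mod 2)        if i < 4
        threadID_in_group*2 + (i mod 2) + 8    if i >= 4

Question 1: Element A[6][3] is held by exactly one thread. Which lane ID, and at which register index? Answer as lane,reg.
r=6→G=6,rhi=0  c=3→chi=0,T=1,p=1
L=6*4+1=25  i=0*4+0*2+1=1

25,1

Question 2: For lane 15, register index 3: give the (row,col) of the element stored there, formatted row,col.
11,7

L=15->g=15>>2=3, t=15&3=3
[3]->row 3+8=11  col 3·2+1+0=7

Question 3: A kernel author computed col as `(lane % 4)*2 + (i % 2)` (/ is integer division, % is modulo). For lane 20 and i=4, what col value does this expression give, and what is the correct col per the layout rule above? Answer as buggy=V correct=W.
buggy=0 correct=8

`(lane % 4)*2 + (i % 2)`[20,4]->0
20: gid=5,tid=0
[4] (5+0,0*2+0+8) = (5,8)
col: 0 vs 8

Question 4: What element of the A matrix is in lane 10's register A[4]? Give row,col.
2,12

10: gid=2,tid=2
[4] (2+0,2*2+0+8) = (2,12)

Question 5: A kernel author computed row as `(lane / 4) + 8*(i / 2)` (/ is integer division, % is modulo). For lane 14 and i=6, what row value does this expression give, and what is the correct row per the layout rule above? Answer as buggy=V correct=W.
`(lane / 4) + 8*(i / 2)`[14,6]⇒27
lane 14⇒14/4=3, 14 mod 4=2
i=6  r:3+8⇒11  c:2·2+0+8⇒12
row: 27 vs 11

buggy=27 correct=11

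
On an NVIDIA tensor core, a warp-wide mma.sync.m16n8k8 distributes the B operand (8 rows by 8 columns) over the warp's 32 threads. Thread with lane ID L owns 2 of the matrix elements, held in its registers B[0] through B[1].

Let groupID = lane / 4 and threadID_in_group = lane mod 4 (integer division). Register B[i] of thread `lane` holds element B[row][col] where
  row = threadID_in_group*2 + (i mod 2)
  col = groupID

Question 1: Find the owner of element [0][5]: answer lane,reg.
20,0

c: 5->gid=5  r: 0->tid=0,i&1=0
L=5*4+0=20  i=0=0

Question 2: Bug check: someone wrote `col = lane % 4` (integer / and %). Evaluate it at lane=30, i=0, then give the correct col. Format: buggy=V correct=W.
buggy=2 correct=7

`lane % 4`[30,0]=>2
30: grp=7,tig=2
[0] (2*2+0,7) = (4,7)
col: 2 vs 7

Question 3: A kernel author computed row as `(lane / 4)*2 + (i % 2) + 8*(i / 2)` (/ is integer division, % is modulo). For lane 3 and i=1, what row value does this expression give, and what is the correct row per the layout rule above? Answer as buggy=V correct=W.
buggy=1 correct=7

`(lane / 4)*2 + (i % 2) + 8*(i / 2)`[3,1]⇒1
3: gr=0,th=3
[1] (3*2+1,0) = (7,0)
row: 1 vs 7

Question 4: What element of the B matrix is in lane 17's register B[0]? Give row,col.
2,4

lane 17→17/4=4, 17 mod 4=1
i=0  r:2·1+0→2  c:4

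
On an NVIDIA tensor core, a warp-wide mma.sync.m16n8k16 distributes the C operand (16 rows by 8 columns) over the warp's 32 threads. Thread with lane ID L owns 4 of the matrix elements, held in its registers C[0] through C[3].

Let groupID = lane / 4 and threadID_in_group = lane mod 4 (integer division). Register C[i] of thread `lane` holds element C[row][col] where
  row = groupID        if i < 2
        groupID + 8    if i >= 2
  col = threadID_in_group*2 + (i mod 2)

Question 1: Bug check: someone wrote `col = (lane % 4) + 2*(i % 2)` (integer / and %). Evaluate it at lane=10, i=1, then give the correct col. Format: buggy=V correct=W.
buggy=4 correct=5

`(lane % 4) + 2*(i % 2)`[10,1]=>4
L=10=>grp=10>>2=2, tig=10&3=2
[1]=>row 2+0=2  col 2·2+1=5
col: 4 vs 5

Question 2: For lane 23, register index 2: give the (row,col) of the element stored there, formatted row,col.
13,6

lane 23->23/4=5, 23 mod 4=3
i=2  r:5+8->13  c:2·3+0->6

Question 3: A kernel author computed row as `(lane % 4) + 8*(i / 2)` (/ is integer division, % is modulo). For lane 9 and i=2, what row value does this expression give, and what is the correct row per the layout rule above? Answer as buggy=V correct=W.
buggy=9 correct=10

`(lane % 4) + 8*(i / 2)`[9,2]->9
L=9->g=9>>2=2, t=9&3=1
[2]->row 2+8=10  col 1·2+0=2
row: 9 vs 10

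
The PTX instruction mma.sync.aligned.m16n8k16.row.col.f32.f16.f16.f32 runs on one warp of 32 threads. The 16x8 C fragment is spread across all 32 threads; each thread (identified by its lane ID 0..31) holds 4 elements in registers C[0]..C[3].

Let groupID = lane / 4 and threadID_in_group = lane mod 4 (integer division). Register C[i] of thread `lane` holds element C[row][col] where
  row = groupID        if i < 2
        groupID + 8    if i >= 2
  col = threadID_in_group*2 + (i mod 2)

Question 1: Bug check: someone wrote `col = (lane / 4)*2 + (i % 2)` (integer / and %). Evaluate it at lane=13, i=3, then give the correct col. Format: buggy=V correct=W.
buggy=7 correct=3

`(lane / 4)*2 + (i % 2)`[13,3]⇒7
L=13⇒gr=13>>2=3, th=13&3=1
[3]⇒row 3+8=11  col 1·2+1=3
col: 7 vs 3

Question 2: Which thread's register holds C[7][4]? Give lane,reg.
r=7->g=7,rb=0  c=4->t=2,b0=0
L=7*4+2=30  i=0*2+0=0

30,0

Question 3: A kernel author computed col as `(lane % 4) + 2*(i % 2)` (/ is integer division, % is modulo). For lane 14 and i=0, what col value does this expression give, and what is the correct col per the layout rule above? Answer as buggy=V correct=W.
buggy=2 correct=4

`(lane % 4) + 2*(i % 2)`[14,0]→2
L=14→G=14>>2=3, T=14&3=2
[0]→row 3+0=3  col 2·2+0=4
col: 2 vs 4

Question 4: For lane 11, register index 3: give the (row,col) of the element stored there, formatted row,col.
L=11→G=11>>2=2, T=11&3=3
[3]→row 2+8=10  col 3·2+1=7

10,7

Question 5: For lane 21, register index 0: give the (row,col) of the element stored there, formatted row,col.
lane 21=>21/4=5, 21 mod 4=1
i=0  r:5+0=>5  c:2·1+0=>2

5,2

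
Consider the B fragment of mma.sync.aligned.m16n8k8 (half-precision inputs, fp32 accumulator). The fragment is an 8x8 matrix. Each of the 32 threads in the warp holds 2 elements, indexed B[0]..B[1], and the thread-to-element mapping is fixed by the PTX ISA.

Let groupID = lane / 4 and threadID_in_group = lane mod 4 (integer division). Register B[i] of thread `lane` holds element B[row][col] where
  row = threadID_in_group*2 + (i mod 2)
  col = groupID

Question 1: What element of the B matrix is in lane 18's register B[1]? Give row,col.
18: gr=4,th=2
[1] (2*2+1,4) = (5,4)

5,4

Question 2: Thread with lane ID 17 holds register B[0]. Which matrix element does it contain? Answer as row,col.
L=17->g=17>>2=4, t=17&3=1
[0]->row 1·2+0=2  col g=4

2,4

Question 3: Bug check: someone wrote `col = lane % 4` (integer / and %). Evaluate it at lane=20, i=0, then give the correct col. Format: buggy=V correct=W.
buggy=0 correct=5

`lane % 4`[20,0]->0
L=20->gid=20>>2=5, tid=20&3=0
[0]->row 0·2+0=0  col gid=5
col: 0 vs 5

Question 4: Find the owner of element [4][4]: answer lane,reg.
c: 4->gid=4  r: 4->tid=2,i&1=0
L=4*4+2=18  i=0=0

18,0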